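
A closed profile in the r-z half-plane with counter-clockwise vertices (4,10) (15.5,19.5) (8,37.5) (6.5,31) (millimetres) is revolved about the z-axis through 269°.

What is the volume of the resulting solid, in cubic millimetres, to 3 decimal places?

Profile (r,z), 4 vertices: (4,10) (15.5,19.5) (8,37.5) (6.5,31)
edge 0: (4,10)→(15.5,19.5)  cross = 4·19.5 − 15.5·10 = -77.0000; (r_i+r_j)·cross = 19.5·-77.0000 = -1501.5000
edge 1: (15.5,19.5)→(8,37.5)  cross = 15.5·37.5 − 8·19.5 = 425.2500; (r_i+r_j)·cross = 23.5·425.2500 = 9993.3750
edge 2: (8,37.5)→(6.5,31)  cross = 8·31 − 6.5·37.5 = 4.2500; (r_i+r_j)·cross = 14.5·4.2500 = 61.6250
edge 3: (6.5,31)→(4,10)  cross = 6.5·10 − 4·31 = -59.0000; (r_i+r_j)·cross = 10.5·-59.0000 = -619.5000
Σcross = 293.5000 → A = |Σcross|/2 = 146.7500 mm²
Σ(r_i+r_j)·cross = 7934.0000 → first moment M = |Σ|/6 = 1322.3333
R_c = M/A = 1322.3333/146.7500 = 9.0108 mm
θ = 269° = 4.694936 rad
V = θ·R_c·A = 4.694936·9.0108·146.7500 = 6208.270 mm³

Volume = 6208.270 mm³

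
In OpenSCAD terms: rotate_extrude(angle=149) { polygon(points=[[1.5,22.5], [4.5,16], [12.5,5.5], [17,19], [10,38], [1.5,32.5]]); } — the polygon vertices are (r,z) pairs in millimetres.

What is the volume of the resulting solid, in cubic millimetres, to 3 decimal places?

Volume = 7001.630 mm³

Profile (r,z), 6 vertices: (1.5,22.5) (4.5,16) (12.5,5.5) (17,19) (10,38) (1.5,32.5)
edge 0: (1.5,22.5)→(4.5,16)  cross = 1.5·16 − 4.5·22.5 = -77.2500; (r_i+r_j)·cross = 6·-77.2500 = -463.5000
edge 1: (4.5,16)→(12.5,5.5)  cross = 4.5·5.5 − 12.5·16 = -175.2500; (r_i+r_j)·cross = 17·-175.2500 = -2979.2500
edge 2: (12.5,5.5)→(17,19)  cross = 12.5·19 − 17·5.5 = 144.0000; (r_i+r_j)·cross = 29.5·144.0000 = 4248.0000
edge 3: (17,19)→(10,38)  cross = 17·38 − 10·19 = 456.0000; (r_i+r_j)·cross = 27·456.0000 = 12312.0000
edge 4: (10,38)→(1.5,32.5)  cross = 10·32.5 − 1.5·38 = 268.0000; (r_i+r_j)·cross = 11.5·268.0000 = 3082.0000
edge 5: (1.5,32.5)→(1.5,22.5)  cross = 1.5·22.5 − 1.5·32.5 = -15.0000; (r_i+r_j)·cross = 3·-15.0000 = -45.0000
Σcross = 600.5000 → A = |Σcross|/2 = 300.2500 mm²
Σ(r_i+r_j)·cross = 16154.2500 → first moment M = |Σ|/6 = 2692.3750
R_c = M/A = 2692.3750/300.2500 = 8.9671 mm
θ = 149° = 2.600541 rad
V = θ·R_c·A = 2.600541·8.9671·300.2500 = 7001.630 mm³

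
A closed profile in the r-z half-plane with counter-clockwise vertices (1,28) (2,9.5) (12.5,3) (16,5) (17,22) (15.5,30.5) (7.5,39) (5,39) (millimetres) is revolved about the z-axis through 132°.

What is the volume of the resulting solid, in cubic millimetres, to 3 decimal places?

Profile (r,z), 8 vertices: (1,28) (2,9.5) (12.5,3) (16,5) (17,22) (15.5,30.5) (7.5,39) (5,39)
edge 0: (1,28)→(2,9.5)  cross = 1·9.5 − 2·28 = -46.5000; (r_i+r_j)·cross = 3·-46.5000 = -139.5000
edge 1: (2,9.5)→(12.5,3)  cross = 2·3 − 12.5·9.5 = -112.7500; (r_i+r_j)·cross = 14.5·-112.7500 = -1634.8750
edge 2: (12.5,3)→(16,5)  cross = 12.5·5 − 16·3 = 14.5000; (r_i+r_j)·cross = 28.5·14.5000 = 413.2500
edge 3: (16,5)→(17,22)  cross = 16·22 − 17·5 = 267.0000; (r_i+r_j)·cross = 33·267.0000 = 8811.0000
edge 4: (17,22)→(15.5,30.5)  cross = 17·30.5 − 15.5·22 = 177.5000; (r_i+r_j)·cross = 32.5·177.5000 = 5768.7500
edge 5: (15.5,30.5)→(7.5,39)  cross = 15.5·39 − 7.5·30.5 = 375.7500; (r_i+r_j)·cross = 23·375.7500 = 8642.2500
edge 6: (7.5,39)→(5,39)  cross = 7.5·39 − 5·39 = 97.5000; (r_i+r_j)·cross = 12.5·97.5000 = 1218.7500
edge 7: (5,39)→(1,28)  cross = 5·28 − 1·39 = 101.0000; (r_i+r_j)·cross = 6·101.0000 = 606.0000
Σcross = 874.0000 → A = |Σcross|/2 = 437.0000 mm²
Σ(r_i+r_j)·cross = 23685.6250 → first moment M = |Σ|/6 = 3947.6042
R_c = M/A = 3947.6042/437.0000 = 9.0334 mm
θ = 132° = 2.303835 rad
V = θ·R_c·A = 2.303835·9.0334·437.0000 = 9094.627 mm³

Volume = 9094.627 mm³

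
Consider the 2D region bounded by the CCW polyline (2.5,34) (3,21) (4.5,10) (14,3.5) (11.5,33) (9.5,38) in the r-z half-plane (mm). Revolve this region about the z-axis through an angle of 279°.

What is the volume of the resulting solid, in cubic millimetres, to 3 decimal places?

Profile (r,z), 6 vertices: (2.5,34) (3,21) (4.5,10) (14,3.5) (11.5,33) (9.5,38)
edge 0: (2.5,34)→(3,21)  cross = 2.5·21 − 3·34 = -49.5000; (r_i+r_j)·cross = 5.5·-49.5000 = -272.2500
edge 1: (3,21)→(4.5,10)  cross = 3·10 − 4.5·21 = -64.5000; (r_i+r_j)·cross = 7.5·-64.5000 = -483.7500
edge 2: (4.5,10)→(14,3.5)  cross = 4.5·3.5 − 14·10 = -124.2500; (r_i+r_j)·cross = 18.5·-124.2500 = -2298.6250
edge 3: (14,3.5)→(11.5,33)  cross = 14·33 − 11.5·3.5 = 421.7500; (r_i+r_j)·cross = 25.5·421.7500 = 10754.6250
edge 4: (11.5,33)→(9.5,38)  cross = 11.5·38 − 9.5·33 = 123.5000; (r_i+r_j)·cross = 21·123.5000 = 2593.5000
edge 5: (9.5,38)→(2.5,34)  cross = 9.5·34 − 2.5·38 = 228.0000; (r_i+r_j)·cross = 12·228.0000 = 2736.0000
Σcross = 535.0000 → A = |Σcross|/2 = 267.5000 mm²
Σ(r_i+r_j)·cross = 13029.5000 → first moment M = |Σ|/6 = 2171.5833
R_c = M/A = 2171.5833/267.5000 = 8.1181 mm
θ = 279° = 4.869469 rad
V = θ·R_c·A = 4.869469·8.1181·267.5000 = 10574.457 mm³

Volume = 10574.457 mm³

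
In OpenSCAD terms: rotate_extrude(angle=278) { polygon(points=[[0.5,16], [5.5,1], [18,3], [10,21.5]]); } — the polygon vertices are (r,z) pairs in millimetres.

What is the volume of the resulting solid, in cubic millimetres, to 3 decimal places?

Profile (r,z), 4 vertices: (0.5,16) (5.5,1) (18,3) (10,21.5)
edge 0: (0.5,16)→(5.5,1)  cross = 0.5·1 − 5.5·16 = -87.5000; (r_i+r_j)·cross = 6·-87.5000 = -525.0000
edge 1: (5.5,1)→(18,3)  cross = 5.5·3 − 18·1 = -1.5000; (r_i+r_j)·cross = 23.5·-1.5000 = -35.2500
edge 2: (18,3)→(10,21.5)  cross = 18·21.5 − 10·3 = 357.0000; (r_i+r_j)·cross = 28·357.0000 = 9996.0000
edge 3: (10,21.5)→(0.5,16)  cross = 10·16 − 0.5·21.5 = 149.2500; (r_i+r_j)·cross = 10.5·149.2500 = 1567.1250
Σcross = 417.2500 → A = |Σcross|/2 = 208.6250 mm²
Σ(r_i+r_j)·cross = 11002.8750 → first moment M = |Σ|/6 = 1833.8125
R_c = M/A = 1833.8125/208.6250 = 8.7900 mm
θ = 278° = 4.852015 rad
V = θ·R_c·A = 4.852015·8.7900·208.6250 = 8897.686 mm³

Volume = 8897.686 mm³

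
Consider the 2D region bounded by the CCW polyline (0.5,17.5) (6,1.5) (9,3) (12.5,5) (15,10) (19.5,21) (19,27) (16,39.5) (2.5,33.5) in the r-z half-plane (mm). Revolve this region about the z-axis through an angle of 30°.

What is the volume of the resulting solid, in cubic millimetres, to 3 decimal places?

Volume = 2556.253 mm³

Profile (r,z), 9 vertices: (0.5,17.5) (6,1.5) (9,3) (12.5,5) (15,10) (19.5,21) (19,27) (16,39.5) (2.5,33.5)
edge 0: (0.5,17.5)→(6,1.5)  cross = 0.5·1.5 − 6·17.5 = -104.2500; (r_i+r_j)·cross = 6.5·-104.2500 = -677.6250
edge 1: (6,1.5)→(9,3)  cross = 6·3 − 9·1.5 = 4.5000; (r_i+r_j)·cross = 15·4.5000 = 67.5000
edge 2: (9,3)→(12.5,5)  cross = 9·5 − 12.5·3 = 7.5000; (r_i+r_j)·cross = 21.5·7.5000 = 161.2500
edge 3: (12.5,5)→(15,10)  cross = 12.5·10 − 15·5 = 50.0000; (r_i+r_j)·cross = 27.5·50.0000 = 1375.0000
edge 4: (15,10)→(19.5,21)  cross = 15·21 − 19.5·10 = 120.0000; (r_i+r_j)·cross = 34.5·120.0000 = 4140.0000
edge 5: (19.5,21)→(19,27)  cross = 19.5·27 − 19·21 = 127.5000; (r_i+r_j)·cross = 38.5·127.5000 = 4908.7500
edge 6: (19,27)→(16,39.5)  cross = 19·39.5 − 16·27 = 318.5000; (r_i+r_j)·cross = 35·318.5000 = 11147.5000
edge 7: (16,39.5)→(2.5,33.5)  cross = 16·33.5 − 2.5·39.5 = 437.2500; (r_i+r_j)·cross = 18.5·437.2500 = 8089.1250
edge 8: (2.5,33.5)→(0.5,17.5)  cross = 2.5·17.5 − 0.5·33.5 = 27.0000; (r_i+r_j)·cross = 3·27.0000 = 81.0000
Σcross = 988.0000 → A = |Σcross|/2 = 494.0000 mm²
Σ(r_i+r_j)·cross = 29292.5000 → first moment M = |Σ|/6 = 4882.0833
R_c = M/A = 4882.0833/494.0000 = 9.8828 mm
θ = 30° = 0.523599 rad
V = θ·R_c·A = 0.523599·9.8828·494.0000 = 2556.253 mm³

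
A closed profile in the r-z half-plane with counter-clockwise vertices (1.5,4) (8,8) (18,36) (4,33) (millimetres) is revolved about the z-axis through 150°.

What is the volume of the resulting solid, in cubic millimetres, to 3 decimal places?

Profile (r,z), 4 vertices: (1.5,4) (8,8) (18,36) (4,33)
edge 0: (1.5,4)→(8,8)  cross = 1.5·8 − 8·4 = -20.0000; (r_i+r_j)·cross = 9.5·-20.0000 = -190.0000
edge 1: (8,8)→(18,36)  cross = 8·36 − 18·8 = 144.0000; (r_i+r_j)·cross = 26·144.0000 = 3744.0000
edge 2: (18,36)→(4,33)  cross = 18·33 − 4·36 = 450.0000; (r_i+r_j)·cross = 22·450.0000 = 9900.0000
edge 3: (4,33)→(1.5,4)  cross = 4·4 − 1.5·33 = -33.5000; (r_i+r_j)·cross = 5.5·-33.5000 = -184.2500
Σcross = 540.5000 → A = |Σcross|/2 = 270.2500 mm²
Σ(r_i+r_j)·cross = 13269.7500 → first moment M = |Σ|/6 = 2211.6250
R_c = M/A = 2211.6250/270.2500 = 8.1836 mm
θ = 150° = 2.617994 rad
V = θ·R_c·A = 2.617994·8.1836·270.2500 = 5790.021 mm³

Volume = 5790.021 mm³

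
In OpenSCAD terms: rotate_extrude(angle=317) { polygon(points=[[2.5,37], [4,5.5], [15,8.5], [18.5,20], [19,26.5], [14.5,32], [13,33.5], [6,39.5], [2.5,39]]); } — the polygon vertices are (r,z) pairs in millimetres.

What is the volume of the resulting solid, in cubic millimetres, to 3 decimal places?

Volume = 21760.315 mm³

Profile (r,z), 9 vertices: (2.5,37) (4,5.5) (15,8.5) (18.5,20) (19,26.5) (14.5,32) (13,33.5) (6,39.5) (2.5,39)
edge 0: (2.5,37)→(4,5.5)  cross = 2.5·5.5 − 4·37 = -134.2500; (r_i+r_j)·cross = 6.5·-134.2500 = -872.6250
edge 1: (4,5.5)→(15,8.5)  cross = 4·8.5 − 15·5.5 = -48.5000; (r_i+r_j)·cross = 19·-48.5000 = -921.5000
edge 2: (15,8.5)→(18.5,20)  cross = 15·20 − 18.5·8.5 = 142.7500; (r_i+r_j)·cross = 33.5·142.7500 = 4782.1250
edge 3: (18.5,20)→(19,26.5)  cross = 18.5·26.5 − 19·20 = 110.2500; (r_i+r_j)·cross = 37.5·110.2500 = 4134.3750
edge 4: (19,26.5)→(14.5,32)  cross = 19·32 − 14.5·26.5 = 223.7500; (r_i+r_j)·cross = 33.5·223.7500 = 7495.6250
edge 5: (14.5,32)→(13,33.5)  cross = 14.5·33.5 − 13·32 = 69.7500; (r_i+r_j)·cross = 27.5·69.7500 = 1918.1250
edge 6: (13,33.5)→(6,39.5)  cross = 13·39.5 − 6·33.5 = 312.5000; (r_i+r_j)·cross = 19·312.5000 = 5937.5000
edge 7: (6,39.5)→(2.5,39)  cross = 6·39 − 2.5·39.5 = 135.2500; (r_i+r_j)·cross = 8.5·135.2500 = 1149.6250
edge 8: (2.5,39)→(2.5,37)  cross = 2.5·37 − 2.5·39 = -5.0000; (r_i+r_j)·cross = 5·-5.0000 = -25.0000
Σcross = 806.5000 → A = |Σcross|/2 = 403.2500 mm²
Σ(r_i+r_j)·cross = 23598.2500 → first moment M = |Σ|/6 = 3933.0417
R_c = M/A = 3933.0417/403.2500 = 9.7534 mm
θ = 317° = 5.532694 rad
V = θ·R_c·A = 5.532694·9.7534·403.2500 = 21760.315 mm³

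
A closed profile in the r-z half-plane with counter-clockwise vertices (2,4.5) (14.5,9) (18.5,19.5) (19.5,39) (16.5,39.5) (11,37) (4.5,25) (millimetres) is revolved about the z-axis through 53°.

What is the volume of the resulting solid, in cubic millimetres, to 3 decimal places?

Profile (r,z), 7 vertices: (2,4.5) (14.5,9) (18.5,19.5) (19.5,39) (16.5,39.5) (11,37) (4.5,25)
edge 0: (2,4.5)→(14.5,9)  cross = 2·9 − 14.5·4.5 = -47.2500; (r_i+r_j)·cross = 16.5·-47.2500 = -779.6250
edge 1: (14.5,9)→(18.5,19.5)  cross = 14.5·19.5 − 18.5·9 = 116.2500; (r_i+r_j)·cross = 33·116.2500 = 3836.2500
edge 2: (18.5,19.5)→(19.5,39)  cross = 18.5·39 − 19.5·19.5 = 341.2500; (r_i+r_j)·cross = 38·341.2500 = 12967.5000
edge 3: (19.5,39)→(16.5,39.5)  cross = 19.5·39.5 − 16.5·39 = 126.7500; (r_i+r_j)·cross = 36·126.7500 = 4563.0000
edge 4: (16.5,39.5)→(11,37)  cross = 16.5·37 − 11·39.5 = 176.0000; (r_i+r_j)·cross = 27.5·176.0000 = 4840.0000
edge 5: (11,37)→(4.5,25)  cross = 11·25 − 4.5·37 = 108.5000; (r_i+r_j)·cross = 15.5·108.5000 = 1681.7500
edge 6: (4.5,25)→(2,4.5)  cross = 4.5·4.5 − 2·25 = -29.7500; (r_i+r_j)·cross = 6.5·-29.7500 = -193.3750
Σcross = 791.7500 → A = |Σcross|/2 = 395.8750 mm²
Σ(r_i+r_j)·cross = 26915.5000 → first moment M = |Σ|/6 = 4485.9167
R_c = M/A = 4485.9167/395.8750 = 11.3316 mm
θ = 53° = 0.925025 rad
V = θ·R_c·A = 0.925025·11.3316·395.8750 = 4149.583 mm³

Volume = 4149.583 mm³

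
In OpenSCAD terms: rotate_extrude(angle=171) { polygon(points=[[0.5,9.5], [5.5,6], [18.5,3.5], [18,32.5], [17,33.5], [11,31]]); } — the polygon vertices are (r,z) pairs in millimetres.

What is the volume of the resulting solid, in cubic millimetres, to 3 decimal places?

Profile (r,z), 6 vertices: (0.5,9.5) (5.5,6) (18.5,3.5) (18,32.5) (17,33.5) (11,31)
edge 0: (0.5,9.5)→(5.5,6)  cross = 0.5·6 − 5.5·9.5 = -49.2500; (r_i+r_j)·cross = 6·-49.2500 = -295.5000
edge 1: (5.5,6)→(18.5,3.5)  cross = 5.5·3.5 − 18.5·6 = -91.7500; (r_i+r_j)·cross = 24·-91.7500 = -2202.0000
edge 2: (18.5,3.5)→(18,32.5)  cross = 18.5·32.5 − 18·3.5 = 538.2500; (r_i+r_j)·cross = 36.5·538.2500 = 19646.1250
edge 3: (18,32.5)→(17,33.5)  cross = 18·33.5 − 17·32.5 = 50.5000; (r_i+r_j)·cross = 35·50.5000 = 1767.5000
edge 4: (17,33.5)→(11,31)  cross = 17·31 − 11·33.5 = 158.5000; (r_i+r_j)·cross = 28·158.5000 = 4438.0000
edge 5: (11,31)→(0.5,9.5)  cross = 11·9.5 − 0.5·31 = 89.0000; (r_i+r_j)·cross = 11.5·89.0000 = 1023.5000
Σcross = 695.2500 → A = |Σcross|/2 = 347.6250 mm²
Σ(r_i+r_j)·cross = 24377.6250 → first moment M = |Σ|/6 = 4062.9375
R_c = M/A = 4062.9375/347.6250 = 11.6877 mm
θ = 171° = 2.984513 rad
V = θ·R_c·A = 2.984513·11.6877·347.6250 = 12125.890 mm³

Volume = 12125.890 mm³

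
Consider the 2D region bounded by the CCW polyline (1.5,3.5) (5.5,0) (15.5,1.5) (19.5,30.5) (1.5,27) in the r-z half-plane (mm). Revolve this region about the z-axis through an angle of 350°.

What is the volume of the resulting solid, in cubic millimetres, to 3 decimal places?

Volume = 26013.696 mm³

Profile (r,z), 5 vertices: (1.5,3.5) (5.5,0) (15.5,1.5) (19.5,30.5) (1.5,27)
edge 0: (1.5,3.5)→(5.5,0)  cross = 1.5·0 − 5.5·3.5 = -19.2500; (r_i+r_j)·cross = 7·-19.2500 = -134.7500
edge 1: (5.5,0)→(15.5,1.5)  cross = 5.5·1.5 − 15.5·0 = 8.2500; (r_i+r_j)·cross = 21·8.2500 = 173.2500
edge 2: (15.5,1.5)→(19.5,30.5)  cross = 15.5·30.5 − 19.5·1.5 = 443.5000; (r_i+r_j)·cross = 35·443.5000 = 15522.5000
edge 3: (19.5,30.5)→(1.5,27)  cross = 19.5·27 − 1.5·30.5 = 480.7500; (r_i+r_j)·cross = 21·480.7500 = 10095.7500
edge 4: (1.5,27)→(1.5,3.5)  cross = 1.5·3.5 − 1.5·27 = -35.2500; (r_i+r_j)·cross = 3·-35.2500 = -105.7500
Σcross = 878.0000 → A = |Σcross|/2 = 439.0000 mm²
Σ(r_i+r_j)·cross = 25551.0000 → first moment M = |Σ|/6 = 4258.5000
R_c = M/A = 4258.5000/439.0000 = 9.7005 mm
θ = 350° = 6.108652 rad
V = θ·R_c·A = 6.108652·9.7005·439.0000 = 26013.696 mm³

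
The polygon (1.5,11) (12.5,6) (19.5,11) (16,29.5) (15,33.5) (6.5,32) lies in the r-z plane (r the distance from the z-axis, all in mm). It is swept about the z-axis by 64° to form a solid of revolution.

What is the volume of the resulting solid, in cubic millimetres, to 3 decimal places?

Profile (r,z), 6 vertices: (1.5,11) (12.5,6) (19.5,11) (16,29.5) (15,33.5) (6.5,32)
edge 0: (1.5,11)→(12.5,6)  cross = 1.5·6 − 12.5·11 = -128.5000; (r_i+r_j)·cross = 14·-128.5000 = -1799.0000
edge 1: (12.5,6)→(19.5,11)  cross = 12.5·11 − 19.5·6 = 20.5000; (r_i+r_j)·cross = 32·20.5000 = 656.0000
edge 2: (19.5,11)→(16,29.5)  cross = 19.5·29.5 − 16·11 = 399.2500; (r_i+r_j)·cross = 35.5·399.2500 = 14173.3750
edge 3: (16,29.5)→(15,33.5)  cross = 16·33.5 − 15·29.5 = 93.5000; (r_i+r_j)·cross = 31·93.5000 = 2898.5000
edge 4: (15,33.5)→(6.5,32)  cross = 15·32 − 6.5·33.5 = 262.2500; (r_i+r_j)·cross = 21.5·262.2500 = 5638.3750
edge 5: (6.5,32)→(1.5,11)  cross = 6.5·11 − 1.5·32 = 23.5000; (r_i+r_j)·cross = 8·23.5000 = 188.0000
Σcross = 670.5000 → A = |Σcross|/2 = 335.2500 mm²
Σ(r_i+r_j)·cross = 21755.2500 → first moment M = |Σ|/6 = 3625.8750
R_c = M/A = 3625.8750/335.2500 = 10.8154 mm
θ = 64° = 1.117011 rad
V = θ·R_c·A = 1.117011·10.8154·335.2500 = 4050.141 mm³

Volume = 4050.141 mm³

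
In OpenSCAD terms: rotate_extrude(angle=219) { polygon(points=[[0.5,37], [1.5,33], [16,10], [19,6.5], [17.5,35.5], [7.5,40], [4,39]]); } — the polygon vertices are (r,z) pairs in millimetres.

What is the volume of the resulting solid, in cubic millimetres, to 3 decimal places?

Profile (r,z), 7 vertices: (0.5,37) (1.5,33) (16,10) (19,6.5) (17.5,35.5) (7.5,40) (4,39)
edge 0: (0.5,37)→(1.5,33)  cross = 0.5·33 − 1.5·37 = -39.0000; (r_i+r_j)·cross = 2·-39.0000 = -78.0000
edge 1: (1.5,33)→(16,10)  cross = 1.5·10 − 16·33 = -513.0000; (r_i+r_j)·cross = 17.5·-513.0000 = -8977.5000
edge 2: (16,10)→(19,6.5)  cross = 16·6.5 − 19·10 = -86.0000; (r_i+r_j)·cross = 35·-86.0000 = -3010.0000
edge 3: (19,6.5)→(17.5,35.5)  cross = 19·35.5 − 17.5·6.5 = 560.7500; (r_i+r_j)·cross = 36.5·560.7500 = 20467.3750
edge 4: (17.5,35.5)→(7.5,40)  cross = 17.5·40 − 7.5·35.5 = 433.7500; (r_i+r_j)·cross = 25·433.7500 = 10843.7500
edge 5: (7.5,40)→(4,39)  cross = 7.5·39 − 4·40 = 132.5000; (r_i+r_j)·cross = 11.5·132.5000 = 1523.7500
edge 6: (4,39)→(0.5,37)  cross = 4·37 − 0.5·39 = 128.5000; (r_i+r_j)·cross = 4.5·128.5000 = 578.2500
Σcross = 617.5000 → A = |Σcross|/2 = 308.7500 mm²
Σ(r_i+r_j)·cross = 21347.6250 → first moment M = |Σ|/6 = 3557.9375
R_c = M/A = 3557.9375/308.7500 = 11.5237 mm
θ = 219° = 3.822271 rad
V = θ·R_c·A = 3.822271·11.5237·308.7500 = 13599.402 mm³

Volume = 13599.402 mm³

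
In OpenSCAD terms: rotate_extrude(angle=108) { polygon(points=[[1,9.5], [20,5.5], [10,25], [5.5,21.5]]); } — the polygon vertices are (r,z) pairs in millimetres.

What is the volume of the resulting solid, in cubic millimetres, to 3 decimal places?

Volume = 3416.993 mm³

Profile (r,z), 4 vertices: (1,9.5) (20,5.5) (10,25) (5.5,21.5)
edge 0: (1,9.5)→(20,5.5)  cross = 1·5.5 − 20·9.5 = -184.5000; (r_i+r_j)·cross = 21·-184.5000 = -3874.5000
edge 1: (20,5.5)→(10,25)  cross = 20·25 − 10·5.5 = 445.0000; (r_i+r_j)·cross = 30·445.0000 = 13350.0000
edge 2: (10,25)→(5.5,21.5)  cross = 10·21.5 − 5.5·25 = 77.5000; (r_i+r_j)·cross = 15.5·77.5000 = 1201.2500
edge 3: (5.5,21.5)→(1,9.5)  cross = 5.5·9.5 − 1·21.5 = 30.7500; (r_i+r_j)·cross = 6.5·30.7500 = 199.8750
Σcross = 368.7500 → A = |Σcross|/2 = 184.3750 mm²
Σ(r_i+r_j)·cross = 10876.6250 → first moment M = |Σ|/6 = 1812.7708
R_c = M/A = 1812.7708/184.3750 = 9.8320 mm
θ = 108° = 1.884956 rad
V = θ·R_c·A = 1.884956·9.8320·184.3750 = 3416.993 mm³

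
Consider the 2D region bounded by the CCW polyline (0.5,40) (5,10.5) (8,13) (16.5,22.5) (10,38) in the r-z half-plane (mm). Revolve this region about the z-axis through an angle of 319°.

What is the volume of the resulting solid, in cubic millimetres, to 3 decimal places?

Volume = 11590.004 mm³

Profile (r,z), 5 vertices: (0.5,40) (5,10.5) (8,13) (16.5,22.5) (10,38)
edge 0: (0.5,40)→(5,10.5)  cross = 0.5·10.5 − 5·40 = -194.7500; (r_i+r_j)·cross = 5.5·-194.7500 = -1071.1250
edge 1: (5,10.5)→(8,13)  cross = 5·13 − 8·10.5 = -19.0000; (r_i+r_j)·cross = 13·-19.0000 = -247.0000
edge 2: (8,13)→(16.5,22.5)  cross = 8·22.5 − 16.5·13 = -34.5000; (r_i+r_j)·cross = 24.5·-34.5000 = -845.2500
edge 3: (16.5,22.5)→(10,38)  cross = 16.5·38 − 10·22.5 = 402.0000; (r_i+r_j)·cross = 26.5·402.0000 = 10653.0000
edge 4: (10,38)→(0.5,40)  cross = 10·40 − 0.5·38 = 381.0000; (r_i+r_j)·cross = 10.5·381.0000 = 4000.5000
Σcross = 534.7500 → A = |Σcross|/2 = 267.3750 mm²
Σ(r_i+r_j)·cross = 12490.1250 → first moment M = |Σ|/6 = 2081.6875
R_c = M/A = 2081.6875/267.3750 = 7.7856 mm
θ = 319° = 5.567600 rad
V = θ·R_c·A = 5.567600·7.7856·267.3750 = 11590.004 mm³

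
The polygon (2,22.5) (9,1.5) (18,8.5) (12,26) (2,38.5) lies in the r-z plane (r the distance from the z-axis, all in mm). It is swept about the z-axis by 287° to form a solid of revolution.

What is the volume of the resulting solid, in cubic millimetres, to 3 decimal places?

Volume = 13135.517 mm³

Profile (r,z), 5 vertices: (2,22.5) (9,1.5) (18,8.5) (12,26) (2,38.5)
edge 0: (2,22.5)→(9,1.5)  cross = 2·1.5 − 9·22.5 = -199.5000; (r_i+r_j)·cross = 11·-199.5000 = -2194.5000
edge 1: (9,1.5)→(18,8.5)  cross = 9·8.5 − 18·1.5 = 49.5000; (r_i+r_j)·cross = 27·49.5000 = 1336.5000
edge 2: (18,8.5)→(12,26)  cross = 18·26 − 12·8.5 = 366.0000; (r_i+r_j)·cross = 30·366.0000 = 10980.0000
edge 3: (12,26)→(2,38.5)  cross = 12·38.5 − 2·26 = 410.0000; (r_i+r_j)·cross = 14·410.0000 = 5740.0000
edge 4: (2,38.5)→(2,22.5)  cross = 2·22.5 − 2·38.5 = -32.0000; (r_i+r_j)·cross = 4·-32.0000 = -128.0000
Σcross = 594.0000 → A = |Σcross|/2 = 297.0000 mm²
Σ(r_i+r_j)·cross = 15734.0000 → first moment M = |Σ|/6 = 2622.3333
R_c = M/A = 2622.3333/297.0000 = 8.8294 mm
θ = 287° = 5.009095 rad
V = θ·R_c·A = 5.009095·8.8294·297.0000 = 13135.517 mm³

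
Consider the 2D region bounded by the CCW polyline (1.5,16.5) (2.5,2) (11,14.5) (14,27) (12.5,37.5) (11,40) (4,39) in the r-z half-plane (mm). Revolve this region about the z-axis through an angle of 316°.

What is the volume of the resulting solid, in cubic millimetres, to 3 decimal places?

Volume = 12400.673 mm³

Profile (r,z), 7 vertices: (1.5,16.5) (2.5,2) (11,14.5) (14,27) (12.5,37.5) (11,40) (4,39)
edge 0: (1.5,16.5)→(2.5,2)  cross = 1.5·2 − 2.5·16.5 = -38.2500; (r_i+r_j)·cross = 4·-38.2500 = -153.0000
edge 1: (2.5,2)→(11,14.5)  cross = 2.5·14.5 − 11·2 = 14.2500; (r_i+r_j)·cross = 13.5·14.2500 = 192.3750
edge 2: (11,14.5)→(14,27)  cross = 11·27 − 14·14.5 = 94.0000; (r_i+r_j)·cross = 25·94.0000 = 2350.0000
edge 3: (14,27)→(12.5,37.5)  cross = 14·37.5 − 12.5·27 = 187.5000; (r_i+r_j)·cross = 26.5·187.5000 = 4968.7500
edge 4: (12.5,37.5)→(11,40)  cross = 12.5·40 − 11·37.5 = 87.5000; (r_i+r_j)·cross = 23.5·87.5000 = 2056.2500
edge 5: (11,40)→(4,39)  cross = 11·39 − 4·40 = 269.0000; (r_i+r_j)·cross = 15·269.0000 = 4035.0000
edge 6: (4,39)→(1.5,16.5)  cross = 4·16.5 − 1.5·39 = 7.5000; (r_i+r_j)·cross = 5.5·7.5000 = 41.2500
Σcross = 621.5000 → A = |Σcross|/2 = 310.7500 mm²
Σ(r_i+r_j)·cross = 13490.6250 → first moment M = |Σ|/6 = 2248.4375
R_c = M/A = 2248.4375/310.7500 = 7.2355 mm
θ = 316° = 5.515240 rad
V = θ·R_c·A = 5.515240·7.2355·310.7500 = 12400.673 mm³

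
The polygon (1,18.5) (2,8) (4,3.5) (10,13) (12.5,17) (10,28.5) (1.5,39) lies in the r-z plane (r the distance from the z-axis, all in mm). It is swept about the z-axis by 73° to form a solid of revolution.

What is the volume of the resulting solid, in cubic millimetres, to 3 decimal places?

Profile (r,z), 7 vertices: (1,18.5) (2,8) (4,3.5) (10,13) (12.5,17) (10,28.5) (1.5,39)
edge 0: (1,18.5)→(2,8)  cross = 1·8 − 2·18.5 = -29.0000; (r_i+r_j)·cross = 3·-29.0000 = -87.0000
edge 1: (2,8)→(4,3.5)  cross = 2·3.5 − 4·8 = -25.0000; (r_i+r_j)·cross = 6·-25.0000 = -150.0000
edge 2: (4,3.5)→(10,13)  cross = 4·13 − 10·3.5 = 17.0000; (r_i+r_j)·cross = 14·17.0000 = 238.0000
edge 3: (10,13)→(12.5,17)  cross = 10·17 − 12.5·13 = 7.5000; (r_i+r_j)·cross = 22.5·7.5000 = 168.7500
edge 4: (12.5,17)→(10,28.5)  cross = 12.5·28.5 − 10·17 = 186.2500; (r_i+r_j)·cross = 22.5·186.2500 = 4190.6250
edge 5: (10,28.5)→(1.5,39)  cross = 10·39 − 1.5·28.5 = 347.2500; (r_i+r_j)·cross = 11.5·347.2500 = 3993.3750
edge 6: (1.5,39)→(1,18.5)  cross = 1.5·18.5 − 1·39 = -11.2500; (r_i+r_j)·cross = 2.5·-11.2500 = -28.1250
Σcross = 492.7500 → A = |Σcross|/2 = 246.3750 mm²
Σ(r_i+r_j)·cross = 8325.6250 → first moment M = |Σ|/6 = 1387.6042
R_c = M/A = 1387.6042/246.3750 = 5.6321 mm
θ = 73° = 1.274090 rad
V = θ·R_c·A = 1.274090·5.6321·246.3750 = 1767.933 mm³

Volume = 1767.933 mm³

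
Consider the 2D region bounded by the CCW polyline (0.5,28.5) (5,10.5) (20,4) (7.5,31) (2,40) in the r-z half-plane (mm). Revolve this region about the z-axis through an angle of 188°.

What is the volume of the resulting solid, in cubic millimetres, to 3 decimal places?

Volume = 7149.571 mm³

Profile (r,z), 5 vertices: (0.5,28.5) (5,10.5) (20,4) (7.5,31) (2,40)
edge 0: (0.5,28.5)→(5,10.5)  cross = 0.5·10.5 − 5·28.5 = -137.2500; (r_i+r_j)·cross = 5.5·-137.2500 = -754.8750
edge 1: (5,10.5)→(20,4)  cross = 5·4 − 20·10.5 = -190.0000; (r_i+r_j)·cross = 25·-190.0000 = -4750.0000
edge 2: (20,4)→(7.5,31)  cross = 20·31 − 7.5·4 = 590.0000; (r_i+r_j)·cross = 27.5·590.0000 = 16225.0000
edge 3: (7.5,31)→(2,40)  cross = 7.5·40 − 2·31 = 238.0000; (r_i+r_j)·cross = 9.5·238.0000 = 2261.0000
edge 4: (2,40)→(0.5,28.5)  cross = 2·28.5 − 0.5·40 = 37.0000; (r_i+r_j)·cross = 2.5·37.0000 = 92.5000
Σcross = 537.7500 → A = |Σcross|/2 = 268.8750 mm²
Σ(r_i+r_j)·cross = 13073.6250 → first moment M = |Σ|/6 = 2178.9375
R_c = M/A = 2178.9375/268.8750 = 8.1039 mm
θ = 188° = 3.281219 rad
V = θ·R_c·A = 3.281219·8.1039·268.8750 = 7149.571 mm³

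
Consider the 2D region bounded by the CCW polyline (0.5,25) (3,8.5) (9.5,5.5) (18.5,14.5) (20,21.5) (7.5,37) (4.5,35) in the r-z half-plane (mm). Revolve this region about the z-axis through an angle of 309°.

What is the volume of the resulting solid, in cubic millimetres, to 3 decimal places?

Profile (r,z), 7 vertices: (0.5,25) (3,8.5) (9.5,5.5) (18.5,14.5) (20,21.5) (7.5,37) (4.5,35)
edge 0: (0.5,25)→(3,8.5)  cross = 0.5·8.5 − 3·25 = -70.7500; (r_i+r_j)·cross = 3.5·-70.7500 = -247.6250
edge 1: (3,8.5)→(9.5,5.5)  cross = 3·5.5 − 9.5·8.5 = -64.2500; (r_i+r_j)·cross = 12.5·-64.2500 = -803.1250
edge 2: (9.5,5.5)→(18.5,14.5)  cross = 9.5·14.5 − 18.5·5.5 = 36.0000; (r_i+r_j)·cross = 28·36.0000 = 1008.0000
edge 3: (18.5,14.5)→(20,21.5)  cross = 18.5·21.5 − 20·14.5 = 107.7500; (r_i+r_j)·cross = 38.5·107.7500 = 4148.3750
edge 4: (20,21.5)→(7.5,37)  cross = 20·37 − 7.5·21.5 = 578.7500; (r_i+r_j)·cross = 27.5·578.7500 = 15915.6250
edge 5: (7.5,37)→(4.5,35)  cross = 7.5·35 − 4.5·37 = 96.0000; (r_i+r_j)·cross = 12·96.0000 = 1152.0000
edge 6: (4.5,35)→(0.5,25)  cross = 4.5·25 − 0.5·35 = 95.0000; (r_i+r_j)·cross = 5·95.0000 = 475.0000
Σcross = 778.5000 → A = |Σcross|/2 = 389.2500 mm²
Σ(r_i+r_j)·cross = 21648.2500 → first moment M = |Σ|/6 = 3608.0417
R_c = M/A = 3608.0417/389.2500 = 9.2692 mm
θ = 309° = 5.393067 rad
V = θ·R_c·A = 5.393067·9.2692·389.2500 = 19458.412 mm³

Volume = 19458.412 mm³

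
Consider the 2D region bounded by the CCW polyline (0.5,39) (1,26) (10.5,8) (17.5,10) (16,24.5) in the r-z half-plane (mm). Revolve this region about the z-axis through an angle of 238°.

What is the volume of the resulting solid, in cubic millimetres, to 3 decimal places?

Volume = 10405.825 mm³

Profile (r,z), 5 vertices: (0.5,39) (1,26) (10.5,8) (17.5,10) (16,24.5)
edge 0: (0.5,39)→(1,26)  cross = 0.5·26 − 1·39 = -26.0000; (r_i+r_j)·cross = 1.5·-26.0000 = -39.0000
edge 1: (1,26)→(10.5,8)  cross = 1·8 − 10.5·26 = -265.0000; (r_i+r_j)·cross = 11.5·-265.0000 = -3047.5000
edge 2: (10.5,8)→(17.5,10)  cross = 10.5·10 − 17.5·8 = -35.0000; (r_i+r_j)·cross = 28·-35.0000 = -980.0000
edge 3: (17.5,10)→(16,24.5)  cross = 17.5·24.5 − 16·10 = 268.7500; (r_i+r_j)·cross = 33.5·268.7500 = 9003.1250
edge 4: (16,24.5)→(0.5,39)  cross = 16·39 − 0.5·24.5 = 611.7500; (r_i+r_j)·cross = 16.5·611.7500 = 10093.8750
Σcross = 554.5000 → A = |Σcross|/2 = 277.2500 mm²
Σ(r_i+r_j)·cross = 15030.5000 → first moment M = |Σ|/6 = 2505.0833
R_c = M/A = 2505.0833/277.2500 = 9.0355 mm
θ = 238° = 4.153884 rad
V = θ·R_c·A = 4.153884·9.0355·277.2500 = 10405.825 mm³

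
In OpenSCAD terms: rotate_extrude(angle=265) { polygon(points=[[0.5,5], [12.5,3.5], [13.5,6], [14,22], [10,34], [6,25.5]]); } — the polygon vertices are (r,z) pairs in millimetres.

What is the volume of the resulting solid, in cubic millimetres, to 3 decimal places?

Profile (r,z), 6 vertices: (0.5,5) (12.5,3.5) (13.5,6) (14,22) (10,34) (6,25.5)
edge 0: (0.5,5)→(12.5,3.5)  cross = 0.5·3.5 − 12.5·5 = -60.7500; (r_i+r_j)·cross = 13·-60.7500 = -789.7500
edge 1: (12.5,3.5)→(13.5,6)  cross = 12.5·6 − 13.5·3.5 = 27.7500; (r_i+r_j)·cross = 26·27.7500 = 721.5000
edge 2: (13.5,6)→(14,22)  cross = 13.5·22 − 14·6 = 213.0000; (r_i+r_j)·cross = 27.5·213.0000 = 5857.5000
edge 3: (14,22)→(10,34)  cross = 14·34 − 10·22 = 256.0000; (r_i+r_j)·cross = 24·256.0000 = 6144.0000
edge 4: (10,34)→(6,25.5)  cross = 10·25.5 − 6·34 = 51.0000; (r_i+r_j)·cross = 16·51.0000 = 816.0000
edge 5: (6,25.5)→(0.5,5)  cross = 6·5 − 0.5·25.5 = 17.2500; (r_i+r_j)·cross = 6.5·17.2500 = 112.1250
Σcross = 504.2500 → A = |Σcross|/2 = 252.1250 mm²
Σ(r_i+r_j)·cross = 12861.3750 → first moment M = |Σ|/6 = 2143.5625
R_c = M/A = 2143.5625/252.1250 = 8.5020 mm
θ = 265° = 4.625123 rad
V = θ·R_c·A = 4.625123·8.5020·252.1250 = 9914.239 mm³

Volume = 9914.239 mm³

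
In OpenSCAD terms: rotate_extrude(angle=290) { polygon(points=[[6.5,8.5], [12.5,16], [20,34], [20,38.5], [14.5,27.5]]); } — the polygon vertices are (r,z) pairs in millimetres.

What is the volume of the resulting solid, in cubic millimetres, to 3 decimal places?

Profile (r,z), 5 vertices: (6.5,8.5) (12.5,16) (20,34) (20,38.5) (14.5,27.5)
edge 0: (6.5,8.5)→(12.5,16)  cross = 6.5·16 − 12.5·8.5 = -2.2500; (r_i+r_j)·cross = 19·-2.2500 = -42.7500
edge 1: (12.5,16)→(20,34)  cross = 12.5·34 − 20·16 = 105.0000; (r_i+r_j)·cross = 32.5·105.0000 = 3412.5000
edge 2: (20,34)→(20,38.5)  cross = 20·38.5 − 20·34 = 90.0000; (r_i+r_j)·cross = 40·90.0000 = 3600.0000
edge 3: (20,38.5)→(14.5,27.5)  cross = 20·27.5 − 14.5·38.5 = -8.2500; (r_i+r_j)·cross = 34.5·-8.2500 = -284.6250
edge 4: (14.5,27.5)→(6.5,8.5)  cross = 14.5·8.5 − 6.5·27.5 = -55.5000; (r_i+r_j)·cross = 21·-55.5000 = -1165.5000
Σcross = 129.0000 → A = |Σcross|/2 = 64.5000 mm²
Σ(r_i+r_j)·cross = 5519.6250 → first moment M = |Σ|/6 = 919.9375
R_c = M/A = 919.9375/64.5000 = 14.2626 mm
θ = 290° = 5.061455 rad
V = θ·R_c·A = 5.061455·14.2626·64.5000 = 4656.222 mm³

Volume = 4656.222 mm³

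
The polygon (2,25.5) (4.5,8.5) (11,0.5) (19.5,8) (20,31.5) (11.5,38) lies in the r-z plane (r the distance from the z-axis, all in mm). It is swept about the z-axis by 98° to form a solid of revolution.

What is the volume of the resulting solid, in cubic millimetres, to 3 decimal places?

Profile (r,z), 6 vertices: (2,25.5) (4.5,8.5) (11,0.5) (19.5,8) (20,31.5) (11.5,38)
edge 0: (2,25.5)→(4.5,8.5)  cross = 2·8.5 − 4.5·25.5 = -97.7500; (r_i+r_j)·cross = 6.5·-97.7500 = -635.3750
edge 1: (4.5,8.5)→(11,0.5)  cross = 4.5·0.5 − 11·8.5 = -91.2500; (r_i+r_j)·cross = 15.5·-91.2500 = -1414.3750
edge 2: (11,0.5)→(19.5,8)  cross = 11·8 − 19.5·0.5 = 78.2500; (r_i+r_j)·cross = 30.5·78.2500 = 2386.6250
edge 3: (19.5,8)→(20,31.5)  cross = 19.5·31.5 − 20·8 = 454.2500; (r_i+r_j)·cross = 39.5·454.2500 = 17942.8750
edge 4: (20,31.5)→(11.5,38)  cross = 20·38 − 11.5·31.5 = 397.7500; (r_i+r_j)·cross = 31.5·397.7500 = 12529.1250
edge 5: (11.5,38)→(2,25.5)  cross = 11.5·25.5 − 2·38 = 217.2500; (r_i+r_j)·cross = 13.5·217.2500 = 2932.8750
Σcross = 958.5000 → A = |Σcross|/2 = 479.2500 mm²
Σ(r_i+r_j)·cross = 33741.7500 → first moment M = |Σ|/6 = 5623.6250
R_c = M/A = 5623.6250/479.2500 = 11.7342 mm
θ = 98° = 1.710423 rad
V = θ·R_c·A = 1.710423·11.7342·479.2500 = 9618.776 mm³

Volume = 9618.776 mm³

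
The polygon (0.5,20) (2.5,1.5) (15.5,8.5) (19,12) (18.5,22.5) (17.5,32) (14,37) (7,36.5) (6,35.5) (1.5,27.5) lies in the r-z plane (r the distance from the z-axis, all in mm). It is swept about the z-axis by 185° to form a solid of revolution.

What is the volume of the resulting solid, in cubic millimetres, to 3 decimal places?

Profile (r,z), 10 vertices: (0.5,20) (2.5,1.5) (15.5,8.5) (19,12) (18.5,22.5) (17.5,32) (14,37) (7,36.5) (6,35.5) (1.5,27.5)
edge 0: (0.5,20)→(2.5,1.5)  cross = 0.5·1.5 − 2.5·20 = -49.2500; (r_i+r_j)·cross = 3·-49.2500 = -147.7500
edge 1: (2.5,1.5)→(15.5,8.5)  cross = 2.5·8.5 − 15.5·1.5 = -2.0000; (r_i+r_j)·cross = 18·-2.0000 = -36.0000
edge 2: (15.5,8.5)→(19,12)  cross = 15.5·12 − 19·8.5 = 24.5000; (r_i+r_j)·cross = 34.5·24.5000 = 845.2500
edge 3: (19,12)→(18.5,22.5)  cross = 19·22.5 − 18.5·12 = 205.5000; (r_i+r_j)·cross = 37.5·205.5000 = 7706.2500
edge 4: (18.5,22.5)→(17.5,32)  cross = 18.5·32 − 17.5·22.5 = 198.2500; (r_i+r_j)·cross = 36·198.2500 = 7137.0000
edge 5: (17.5,32)→(14,37)  cross = 17.5·37 − 14·32 = 199.5000; (r_i+r_j)·cross = 31.5·199.5000 = 6284.2500
edge 6: (14,37)→(7,36.5)  cross = 14·36.5 − 7·37 = 252.0000; (r_i+r_j)·cross = 21·252.0000 = 5292.0000
edge 7: (7,36.5)→(6,35.5)  cross = 7·35.5 − 6·36.5 = 29.5000; (r_i+r_j)·cross = 13·29.5000 = 383.5000
edge 8: (6,35.5)→(1.5,27.5)  cross = 6·27.5 − 1.5·35.5 = 111.7500; (r_i+r_j)·cross = 7.5·111.7500 = 838.1250
edge 9: (1.5,27.5)→(0.5,20)  cross = 1.5·20 − 0.5·27.5 = 16.2500; (r_i+r_j)·cross = 2·16.2500 = 32.5000
Σcross = 986.0000 → A = |Σcross|/2 = 493.0000 mm²
Σ(r_i+r_j)·cross = 28335.1250 → first moment M = |Σ|/6 = 4722.5208
R_c = M/A = 4722.5208/493.0000 = 9.5791 mm
θ = 185° = 3.228859 rad
V = θ·R_c·A = 3.228859·9.5791·493.0000 = 15248.354 mm³

Volume = 15248.354 mm³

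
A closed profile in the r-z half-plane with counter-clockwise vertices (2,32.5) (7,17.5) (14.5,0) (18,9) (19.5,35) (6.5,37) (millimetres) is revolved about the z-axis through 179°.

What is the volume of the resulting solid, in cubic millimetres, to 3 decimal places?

Profile (r,z), 6 vertices: (2,32.5) (7,17.5) (14.5,0) (18,9) (19.5,35) (6.5,37)
edge 0: (2,32.5)→(7,17.5)  cross = 2·17.5 − 7·32.5 = -192.5000; (r_i+r_j)·cross = 9·-192.5000 = -1732.5000
edge 1: (7,17.5)→(14.5,0)  cross = 7·0 − 14.5·17.5 = -253.7500; (r_i+r_j)·cross = 21.5·-253.7500 = -5455.6250
edge 2: (14.5,0)→(18,9)  cross = 14.5·9 − 18·0 = 130.5000; (r_i+r_j)·cross = 32.5·130.5000 = 4241.2500
edge 3: (18,9)→(19.5,35)  cross = 18·35 − 19.5·9 = 454.5000; (r_i+r_j)·cross = 37.5·454.5000 = 17043.7500
edge 4: (19.5,35)→(6.5,37)  cross = 19.5·37 − 6.5·35 = 494.0000; (r_i+r_j)·cross = 26·494.0000 = 12844.0000
edge 5: (6.5,37)→(2,32.5)  cross = 6.5·32.5 − 2·37 = 137.2500; (r_i+r_j)·cross = 8.5·137.2500 = 1166.6250
Σcross = 770.0000 → A = |Σcross|/2 = 385.0000 mm²
Σ(r_i+r_j)·cross = 28107.5000 → first moment M = |Σ|/6 = 4684.5833
R_c = M/A = 4684.5833/385.0000 = 12.1677 mm
θ = 179° = 3.124139 rad
V = θ·R_c·A = 3.124139·12.1677·385.0000 = 14635.291 mm³

Volume = 14635.291 mm³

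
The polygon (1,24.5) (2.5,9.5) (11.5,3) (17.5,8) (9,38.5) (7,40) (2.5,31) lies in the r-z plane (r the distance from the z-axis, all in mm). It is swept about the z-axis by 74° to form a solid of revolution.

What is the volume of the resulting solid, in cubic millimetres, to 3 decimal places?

Volume = 3907.269 mm³

Profile (r,z), 7 vertices: (1,24.5) (2.5,9.5) (11.5,3) (17.5,8) (9,38.5) (7,40) (2.5,31)
edge 0: (1,24.5)→(2.5,9.5)  cross = 1·9.5 − 2.5·24.5 = -51.7500; (r_i+r_j)·cross = 3.5·-51.7500 = -181.1250
edge 1: (2.5,9.5)→(11.5,3)  cross = 2.5·3 − 11.5·9.5 = -101.7500; (r_i+r_j)·cross = 14·-101.7500 = -1424.5000
edge 2: (11.5,3)→(17.5,8)  cross = 11.5·8 − 17.5·3 = 39.5000; (r_i+r_j)·cross = 29·39.5000 = 1145.5000
edge 3: (17.5,8)→(9,38.5)  cross = 17.5·38.5 − 9·8 = 601.7500; (r_i+r_j)·cross = 26.5·601.7500 = 15946.3750
edge 4: (9,38.5)→(7,40)  cross = 9·40 − 7·38.5 = 90.5000; (r_i+r_j)·cross = 16·90.5000 = 1448.0000
edge 5: (7,40)→(2.5,31)  cross = 7·31 − 2.5·40 = 117.0000; (r_i+r_j)·cross = 9.5·117.0000 = 1111.5000
edge 6: (2.5,31)→(1,24.5)  cross = 2.5·24.5 − 1·31 = 30.2500; (r_i+r_j)·cross = 3.5·30.2500 = 105.8750
Σcross = 725.5000 → A = |Σcross|/2 = 362.7500 mm²
Σ(r_i+r_j)·cross = 18151.6250 → first moment M = |Σ|/6 = 3025.2708
R_c = M/A = 3025.2708/362.7500 = 8.3398 mm
θ = 74° = 1.291544 rad
V = θ·R_c·A = 1.291544·8.3398·362.7500 = 3907.269 mm³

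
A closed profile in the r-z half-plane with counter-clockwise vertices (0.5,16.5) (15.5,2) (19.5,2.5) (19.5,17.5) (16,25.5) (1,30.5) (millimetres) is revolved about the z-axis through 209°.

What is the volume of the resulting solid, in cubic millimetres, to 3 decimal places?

Profile (r,z), 6 vertices: (0.5,16.5) (15.5,2) (19.5,2.5) (19.5,17.5) (16,25.5) (1,30.5)
edge 0: (0.5,16.5)→(15.5,2)  cross = 0.5·2 − 15.5·16.5 = -254.7500; (r_i+r_j)·cross = 16·-254.7500 = -4076.0000
edge 1: (15.5,2)→(19.5,2.5)  cross = 15.5·2.5 − 19.5·2 = -0.2500; (r_i+r_j)·cross = 35·-0.2500 = -8.7500
edge 2: (19.5,2.5)→(19.5,17.5)  cross = 19.5·17.5 − 19.5·2.5 = 292.5000; (r_i+r_j)·cross = 39·292.5000 = 11407.5000
edge 3: (19.5,17.5)→(16,25.5)  cross = 19.5·25.5 − 16·17.5 = 217.2500; (r_i+r_j)·cross = 35.5·217.2500 = 7712.3750
edge 4: (16,25.5)→(1,30.5)  cross = 16·30.5 − 1·25.5 = 462.5000; (r_i+r_j)·cross = 17·462.5000 = 7862.5000
edge 5: (1,30.5)→(0.5,16.5)  cross = 1·16.5 − 0.5·30.5 = 1.2500; (r_i+r_j)·cross = 1.5·1.2500 = 1.8750
Σcross = 718.5000 → A = |Σcross|/2 = 359.2500 mm²
Σ(r_i+r_j)·cross = 22899.5000 → first moment M = |Σ|/6 = 3816.5833
R_c = M/A = 3816.5833/359.2500 = 10.6238 mm
θ = 209° = 3.647738 rad
V = θ·R_c·A = 3.647738·10.6238·359.2500 = 13921.897 mm³

Volume = 13921.897 mm³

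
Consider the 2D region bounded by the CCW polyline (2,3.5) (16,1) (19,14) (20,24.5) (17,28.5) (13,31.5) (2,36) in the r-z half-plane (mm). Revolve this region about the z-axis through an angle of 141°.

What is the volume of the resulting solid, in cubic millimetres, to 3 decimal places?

Volume = 12256.173 mm³

Profile (r,z), 7 vertices: (2,3.5) (16,1) (19,14) (20,24.5) (17,28.5) (13,31.5) (2,36)
edge 0: (2,3.5)→(16,1)  cross = 2·1 − 16·3.5 = -54.0000; (r_i+r_j)·cross = 18·-54.0000 = -972.0000
edge 1: (16,1)→(19,14)  cross = 16·14 − 19·1 = 205.0000; (r_i+r_j)·cross = 35·205.0000 = 7175.0000
edge 2: (19,14)→(20,24.5)  cross = 19·24.5 − 20·14 = 185.5000; (r_i+r_j)·cross = 39·185.5000 = 7234.5000
edge 3: (20,24.5)→(17,28.5)  cross = 20·28.5 − 17·24.5 = 153.5000; (r_i+r_j)·cross = 37·153.5000 = 5679.5000
edge 4: (17,28.5)→(13,31.5)  cross = 17·31.5 − 13·28.5 = 165.0000; (r_i+r_j)·cross = 30·165.0000 = 4950.0000
edge 5: (13,31.5)→(2,36)  cross = 13·36 − 2·31.5 = 405.0000; (r_i+r_j)·cross = 15·405.0000 = 6075.0000
edge 6: (2,36)→(2,3.5)  cross = 2·3.5 − 2·36 = -65.0000; (r_i+r_j)·cross = 4·-65.0000 = -260.0000
Σcross = 995.0000 → A = |Σcross|/2 = 497.5000 mm²
Σ(r_i+r_j)·cross = 29882.0000 → first moment M = |Σ|/6 = 4980.3333
R_c = M/A = 4980.3333/497.5000 = 10.0107 mm
θ = 141° = 2.460914 rad
V = θ·R_c·A = 2.460914·10.0107·497.5000 = 12256.173 mm³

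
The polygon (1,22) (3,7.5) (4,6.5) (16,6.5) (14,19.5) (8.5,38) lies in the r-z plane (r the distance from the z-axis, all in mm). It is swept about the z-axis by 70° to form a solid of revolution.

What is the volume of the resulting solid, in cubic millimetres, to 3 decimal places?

Volume = 2935.946 mm³

Profile (r,z), 6 vertices: (1,22) (3,7.5) (4,6.5) (16,6.5) (14,19.5) (8.5,38)
edge 0: (1,22)→(3,7.5)  cross = 1·7.5 − 3·22 = -58.5000; (r_i+r_j)·cross = 4·-58.5000 = -234.0000
edge 1: (3,7.5)→(4,6.5)  cross = 3·6.5 − 4·7.5 = -10.5000; (r_i+r_j)·cross = 7·-10.5000 = -73.5000
edge 2: (4,6.5)→(16,6.5)  cross = 4·6.5 − 16·6.5 = -78.0000; (r_i+r_j)·cross = 20·-78.0000 = -1560.0000
edge 3: (16,6.5)→(14,19.5)  cross = 16·19.5 − 14·6.5 = 221.0000; (r_i+r_j)·cross = 30·221.0000 = 6630.0000
edge 4: (14,19.5)→(8.5,38)  cross = 14·38 − 8.5·19.5 = 366.2500; (r_i+r_j)·cross = 22.5·366.2500 = 8240.6250
edge 5: (8.5,38)→(1,22)  cross = 8.5·22 − 1·38 = 149.0000; (r_i+r_j)·cross = 9.5·149.0000 = 1415.5000
Σcross = 589.2500 → A = |Σcross|/2 = 294.6250 mm²
Σ(r_i+r_j)·cross = 14418.6250 → first moment M = |Σ|/6 = 2403.1042
R_c = M/A = 2403.1042/294.6250 = 8.1565 mm
θ = 70° = 1.221730 rad
V = θ·R_c·A = 1.221730·8.1565·294.6250 = 2935.946 mm³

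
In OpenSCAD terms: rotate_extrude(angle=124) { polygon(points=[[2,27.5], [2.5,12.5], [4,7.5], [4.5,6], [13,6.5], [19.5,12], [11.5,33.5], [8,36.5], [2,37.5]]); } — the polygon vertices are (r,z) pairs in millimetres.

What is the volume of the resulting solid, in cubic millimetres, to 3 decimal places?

Volume = 7479.684 mm³

Profile (r,z), 9 vertices: (2,27.5) (2.5,12.5) (4,7.5) (4.5,6) (13,6.5) (19.5,12) (11.5,33.5) (8,36.5) (2,37.5)
edge 0: (2,27.5)→(2.5,12.5)  cross = 2·12.5 − 2.5·27.5 = -43.7500; (r_i+r_j)·cross = 4.5·-43.7500 = -196.8750
edge 1: (2.5,12.5)→(4,7.5)  cross = 2.5·7.5 − 4·12.5 = -31.2500; (r_i+r_j)·cross = 6.5·-31.2500 = -203.1250
edge 2: (4,7.5)→(4.5,6)  cross = 4·6 − 4.5·7.5 = -9.7500; (r_i+r_j)·cross = 8.5·-9.7500 = -82.8750
edge 3: (4.5,6)→(13,6.5)  cross = 4.5·6.5 − 13·6 = -48.7500; (r_i+r_j)·cross = 17.5·-48.7500 = -853.1250
edge 4: (13,6.5)→(19.5,12)  cross = 13·12 − 19.5·6.5 = 29.2500; (r_i+r_j)·cross = 32.5·29.2500 = 950.6250
edge 5: (19.5,12)→(11.5,33.5)  cross = 19.5·33.5 − 11.5·12 = 515.2500; (r_i+r_j)·cross = 31·515.2500 = 15972.7500
edge 6: (11.5,33.5)→(8,36.5)  cross = 11.5·36.5 − 8·33.5 = 151.7500; (r_i+r_j)·cross = 19.5·151.7500 = 2959.1250
edge 7: (8,36.5)→(2,37.5)  cross = 8·37.5 − 2·36.5 = 227.0000; (r_i+r_j)·cross = 10·227.0000 = 2270.0000
edge 8: (2,37.5)→(2,27.5)  cross = 2·27.5 − 2·37.5 = -20.0000; (r_i+r_j)·cross = 4·-20.0000 = -80.0000
Σcross = 769.7500 → A = |Σcross|/2 = 384.8750 mm²
Σ(r_i+r_j)·cross = 20736.5000 → first moment M = |Σ|/6 = 3456.0833
R_c = M/A = 3456.0833/384.8750 = 8.9798 mm
θ = 124° = 2.164208 rad
V = θ·R_c·A = 2.164208·8.9798·384.8750 = 7479.684 mm³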